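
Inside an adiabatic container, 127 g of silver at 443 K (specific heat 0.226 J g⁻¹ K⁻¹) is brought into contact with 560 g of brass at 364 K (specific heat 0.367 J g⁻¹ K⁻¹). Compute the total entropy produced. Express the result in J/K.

ΔS_total = 0.51 J/K

Energy balance: T_f = (m₁c₁T₁ + m₂c₂T₂)/(m₁c₁ + m₂c₂) = 373.68 K.
ΔS₁ = m₁c₁ ln(T_f/T₁) = 28.702 × ln(373.68/443) = -4.8842 J/K.
ΔS₂ = m₂c₂ ln(T_f/T₂) = 205.52 × ln(373.68/364) = 5.3945 J/K.
ΔS_total = -4.8842 + 5.3945 = 0.51 J/K.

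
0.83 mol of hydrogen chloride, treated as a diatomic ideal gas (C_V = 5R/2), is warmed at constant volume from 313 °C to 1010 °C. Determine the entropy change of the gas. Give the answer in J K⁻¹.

ΔS = 13.5 J/K

In kelvin: T₁ = 586.15 K, T₂ = 1283.15 K. At constant volume, ΔS = nC_V ln(T₂/T₁) with C_V = 5R/2 = 20.79 J mol⁻¹ K⁻¹.
ΔS = 0.83 × 20.79 × ln(1283.15/586.15) = 13.5 J/K.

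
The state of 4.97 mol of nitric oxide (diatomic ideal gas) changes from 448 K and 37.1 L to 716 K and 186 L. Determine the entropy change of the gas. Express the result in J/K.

ΔS = 115 J/K

Entropy is a state function: ΔS = nC_V ln(T₂/T₁) + nR ln(V₂/V₁), with C_V = 5R/2 = 20.79 J mol⁻¹ K⁻¹ for a diatomic ideal gas.
ΔS = 4.97 × [20.79 × ln(716/448) + 8.314 × ln(186/37.1)] = 115 J/K.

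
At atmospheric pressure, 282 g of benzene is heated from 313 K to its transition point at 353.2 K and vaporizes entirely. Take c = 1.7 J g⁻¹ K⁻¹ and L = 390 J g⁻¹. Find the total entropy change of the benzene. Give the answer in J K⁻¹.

ΔS = 369 J/K

Warming step: ΔS₁ = m c ln(T_tr/T_i) = 282 × 1.7 × ln(353.2/313) = 57.93 J/K.
Phase change: ΔS₂ = +mL/T_tr = 282 × 390 / 353.2 = 311.4 J/K.
ΔS_total = (57.93) + (311.4) = 369 J/K.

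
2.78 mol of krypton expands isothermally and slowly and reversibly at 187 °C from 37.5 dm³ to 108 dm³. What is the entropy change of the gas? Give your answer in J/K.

ΔS_gas = 24.4 J/K

For an isothermal ideal gas ΔS_gas = nR ln(V₂/V₁) = 2.78 × 8.314 × ln(108/37.5) = 24.4 J/K.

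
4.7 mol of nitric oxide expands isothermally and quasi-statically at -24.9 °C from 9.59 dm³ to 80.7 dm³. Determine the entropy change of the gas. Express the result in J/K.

For an isothermal ideal gas ΔS_gas = nR ln(V₂/V₁) = 4.7 × 8.314 × ln(80.7/9.59) = 83.2 J/K.

ΔS_gas = 83.2 J/K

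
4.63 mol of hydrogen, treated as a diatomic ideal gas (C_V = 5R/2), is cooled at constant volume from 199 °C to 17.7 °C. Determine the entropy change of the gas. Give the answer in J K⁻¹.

In kelvin: T₁ = 472.15 K, T₂ = 290.85 K. At constant volume, ΔS = nC_V ln(T₂/T₁) with C_V = 5R/2 = 20.79 J mol⁻¹ K⁻¹.
ΔS = 4.63 × 20.79 × ln(290.85/472.15) = -46.6 J/K.

ΔS = -46.6 J/K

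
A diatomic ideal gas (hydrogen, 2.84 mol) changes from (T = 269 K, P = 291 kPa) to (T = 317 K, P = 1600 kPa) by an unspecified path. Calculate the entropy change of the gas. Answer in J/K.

ΔS = -26.7 J/K

ΔS = nC_p ln(T₂/T₁) − nR ln(P₂/P₁), with C_p = 7R/2 = 29.1 J mol⁻¹ K⁻¹ for a diatomic ideal gas.
ΔS = 2.84 × [29.1 × ln(317/269) − 8.314 × ln(1600/291)] = -26.7 J/K.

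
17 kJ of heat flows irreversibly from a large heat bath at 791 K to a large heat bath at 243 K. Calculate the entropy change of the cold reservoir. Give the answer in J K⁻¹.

ΔS_cold = 70 J/K

The cold reservoir gains heat Q, so ΔS_cold = +Q/T_C = 17000/243 = 70 J/K.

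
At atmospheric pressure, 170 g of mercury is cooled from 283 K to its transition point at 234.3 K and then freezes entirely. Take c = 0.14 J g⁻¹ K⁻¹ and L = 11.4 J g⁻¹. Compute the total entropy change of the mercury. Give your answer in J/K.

Cooling step: ΔS₁ = m c ln(T_tr/T_i) = 170 × 0.14 × ln(234.3/283) = -4.495 J/K.
Phase change: ΔS₂ = −mL/T_tr = −170 × 11.4 / 234.3 = -8.271 J/K.
ΔS_total = (-4.495) + (-8.271) = -12.8 J/K.

ΔS = -12.8 J/K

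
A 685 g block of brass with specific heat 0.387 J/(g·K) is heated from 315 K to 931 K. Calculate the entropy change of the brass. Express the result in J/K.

ΔS = ∫dQ_rev/T = m c ln(T₂/T₁) = 685 × 0.387 × ln(931/315) = 287 J/K.

ΔS = 287 J/K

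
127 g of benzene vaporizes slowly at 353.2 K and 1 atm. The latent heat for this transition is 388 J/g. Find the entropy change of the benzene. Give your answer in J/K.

ΔS = 140 J/K

Heat absorbed by the substance: Q = mL = 127 × 388 = 49276 J.
At constant T, ΔS = Q_rev/T = 49276 / 353.2 = 140 J/K.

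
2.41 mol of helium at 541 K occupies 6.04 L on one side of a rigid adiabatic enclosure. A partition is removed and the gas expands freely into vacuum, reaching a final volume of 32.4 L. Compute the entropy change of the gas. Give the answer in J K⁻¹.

For an ideal gas in free expansion Q = 0 and W = 0, so T is unchanged.
Entropy is a state function; using a reversible isothermal path, ΔS_gas = nR ln(V₂/V₁) = 2.41 × 8.314 × ln(32.4/6.04) = 33.7 J/K.

ΔS_gas = 33.7 J/K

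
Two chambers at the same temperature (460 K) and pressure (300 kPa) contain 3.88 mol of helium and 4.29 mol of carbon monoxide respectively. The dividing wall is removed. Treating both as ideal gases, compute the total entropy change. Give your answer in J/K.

Mole fractions: x_A = 3.88/8.17 = 0.475, x_B = 0.525.
ΔS_mix = −R(n_A ln x_A + n_B ln x_B) = −8.314 × (3.88 ln 0.475 + 4.29 ln 0.525) = 47 J/K.

ΔS_mix = 47 J/K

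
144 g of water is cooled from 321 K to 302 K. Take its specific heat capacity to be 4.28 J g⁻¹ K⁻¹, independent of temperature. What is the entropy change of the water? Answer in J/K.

ΔS = ∫dQ_rev/T = m c ln(T₂/T₁) = 144 × 4.28 × ln(302/321) = -37.6 J/K.

ΔS = -37.6 J/K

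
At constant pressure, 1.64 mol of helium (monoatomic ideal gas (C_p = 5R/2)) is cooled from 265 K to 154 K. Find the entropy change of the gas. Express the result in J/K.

At constant pressure, ΔS = nC_p ln(T₂/T₁) with C_p = 5R/2 = 20.79 J mol⁻¹ K⁻¹.
ΔS = 1.64 × 20.79 × ln(154/265) = -18.5 J/K.

ΔS = -18.5 J/K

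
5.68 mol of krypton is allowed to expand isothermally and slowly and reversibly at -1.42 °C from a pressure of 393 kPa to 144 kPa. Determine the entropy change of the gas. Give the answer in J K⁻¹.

ΔS_gas = 47.4 J/K

For an isothermal ideal gas ΔS_gas = nR ln(P₁/P₂) = 5.68 × 8.314 × ln(393/144) = 47.4 J/K.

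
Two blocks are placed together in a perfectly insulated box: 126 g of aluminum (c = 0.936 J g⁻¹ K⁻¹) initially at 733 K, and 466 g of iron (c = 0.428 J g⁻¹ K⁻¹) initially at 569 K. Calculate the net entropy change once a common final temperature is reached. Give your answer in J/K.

Energy balance: T_f = (m₁c₁T₁ + m₂c₂T₂)/(m₁c₁ + m₂c₂) = 629.94 K.
ΔS₁ = m₁c₁ ln(T_f/T₁) = 117.936 × ln(629.94/733) = -17.87 J/K.
ΔS₂ = m₂c₂ ln(T_f/T₂) = 199.448 × ln(629.94/569) = 20.29 J/K.
ΔS_total = -17.87 + 20.29 = 2.42 J/K.

ΔS_total = 2.42 J/K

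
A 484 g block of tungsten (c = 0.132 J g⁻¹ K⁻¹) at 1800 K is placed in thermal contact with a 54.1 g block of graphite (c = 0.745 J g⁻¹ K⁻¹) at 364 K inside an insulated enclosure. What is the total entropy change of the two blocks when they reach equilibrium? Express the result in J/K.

Energy balance: T_f = (m₁c₁T₁ + m₂c₂T₂)/(m₁c₁ + m₂c₂) = 1244.5 K.
ΔS₁ = m₁c₁ ln(T_f/T₁) = 63.888 × ln(1244.5/1800) = -23.58 J/K.
ΔS₂ = m₂c₂ ln(T_f/T₂) = 40.3045 × ln(1244.5/364) = 49.55 J/K.
ΔS_total = -23.58 + 49.55 = 26 J/K.

ΔS_total = 26 J/K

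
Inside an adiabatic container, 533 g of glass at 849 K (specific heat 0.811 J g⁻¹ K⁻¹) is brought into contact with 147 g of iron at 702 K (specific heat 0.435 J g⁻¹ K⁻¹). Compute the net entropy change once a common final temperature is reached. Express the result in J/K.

Energy balance: T_f = (m₁c₁T₁ + m₂c₂T₂)/(m₁c₁ + m₂c₂) = 830.06 K.
ΔS₁ = m₁c₁ ln(T_f/T₁) = 432.263 × ln(830.06/849) = -9.75419 J/K.
ΔS₂ = m₂c₂ ln(T_f/T₂) = 63.945 × ln(830.06/702) = 10.7146 J/K.
ΔS_total = -9.75419 + 10.7146 = 0.96 J/K.

ΔS_total = 0.96 J/K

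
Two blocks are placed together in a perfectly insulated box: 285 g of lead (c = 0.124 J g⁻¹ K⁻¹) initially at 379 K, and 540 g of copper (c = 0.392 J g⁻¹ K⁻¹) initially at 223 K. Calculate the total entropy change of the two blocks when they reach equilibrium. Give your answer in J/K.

ΔS_total = 4.82 J/K

Energy balance: T_f = (m₁c₁T₁ + m₂c₂T₂)/(m₁c₁ + m₂c₂) = 245.32 K.
ΔS₁ = m₁c₁ ln(T_f/T₁) = 35.34 × ln(245.32/379) = -15.37 J/K.
ΔS₂ = m₂c₂ ln(T_f/T₂) = 211.68 × ln(245.32/223) = 20.19 J/K.
ΔS_total = -15.37 + 20.19 = 4.82 J/K.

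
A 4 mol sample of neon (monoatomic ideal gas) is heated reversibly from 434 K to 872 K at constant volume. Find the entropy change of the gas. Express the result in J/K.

At constant volume, ΔS = nC_V ln(T₂/T₁) with C_V = 3R/2 = 12.47 J mol⁻¹ K⁻¹.
ΔS = 4 × 12.47 × ln(872/434) = 34.8 J/K.

ΔS = 34.8 J/K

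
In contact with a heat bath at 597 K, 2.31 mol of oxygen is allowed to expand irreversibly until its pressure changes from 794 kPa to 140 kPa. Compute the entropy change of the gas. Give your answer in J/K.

ΔS_gas = 33.3 J/K

Entropy is a state function, so ΔS_gas depends only on the end states.
For an isothermal ideal gas ΔS_gas = nR ln(P₁/P₂) = 2.31 × 8.314 × ln(794/140) = 33.3 J/K.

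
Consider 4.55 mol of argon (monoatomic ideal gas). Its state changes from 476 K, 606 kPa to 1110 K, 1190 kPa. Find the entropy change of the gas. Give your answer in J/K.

ΔS = nC_p ln(T₂/T₁) − nR ln(P₂/P₁), with C_p = 5R/2 = 20.79 J mol⁻¹ K⁻¹ for a monoatomic ideal gas.
ΔS = 4.55 × [20.79 × ln(1110/476) − 8.314 × ln(1190/606)] = 54.5 J/K.

ΔS = 54.5 J/K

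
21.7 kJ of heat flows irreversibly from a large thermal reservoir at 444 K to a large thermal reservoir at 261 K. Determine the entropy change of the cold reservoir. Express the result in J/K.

ΔS_cold = 83.1 J/K

The cold reservoir gains heat Q, so ΔS_cold = +Q/T_C = 21700/261 = 83.1 J/K.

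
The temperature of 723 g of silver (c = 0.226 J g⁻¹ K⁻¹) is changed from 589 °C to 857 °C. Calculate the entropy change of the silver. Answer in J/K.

ΔS = 44.2 J/K

In kelvin: T₁ = 862.15 K, T₂ = 1130.15 K. ΔS = ∫dQ_rev/T = m c ln(T₂/T₁) = 723 × 0.226 × ln(1130.15/862.15) = 44.2 J/K.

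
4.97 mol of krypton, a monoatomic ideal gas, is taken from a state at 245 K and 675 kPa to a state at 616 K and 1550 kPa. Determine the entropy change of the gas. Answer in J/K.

ΔS = 60.9 J/K

ΔS = nC_p ln(T₂/T₁) − nR ln(P₂/P₁), with C_p = 5R/2 = 20.79 J mol⁻¹ K⁻¹ for a monoatomic ideal gas.
ΔS = 4.97 × [20.79 × ln(616/245) − 8.314 × ln(1550/675)] = 60.9 J/K.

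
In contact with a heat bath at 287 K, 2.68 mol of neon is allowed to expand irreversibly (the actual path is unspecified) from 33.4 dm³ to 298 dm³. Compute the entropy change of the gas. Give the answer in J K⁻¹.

ΔS_gas = 48.8 J/K

Entropy is a state function, so ΔS_gas depends only on the end states.
For an isothermal ideal gas ΔS_gas = nR ln(V₂/V₁) = 2.68 × 8.314 × ln(298/33.4) = 48.8 J/K.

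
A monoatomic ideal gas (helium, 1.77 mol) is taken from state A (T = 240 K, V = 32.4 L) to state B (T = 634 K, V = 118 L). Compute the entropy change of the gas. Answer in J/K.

Entropy is a state function: ΔS = nC_V ln(T₂/T₁) + nR ln(V₂/V₁), with C_V = 3R/2 = 12.47 J mol⁻¹ K⁻¹ for a monoatomic ideal gas.
ΔS = 1.77 × [12.47 × ln(634/240) + 8.314 × ln(118/32.4)] = 40.5 J/K.

ΔS = 40.5 J/K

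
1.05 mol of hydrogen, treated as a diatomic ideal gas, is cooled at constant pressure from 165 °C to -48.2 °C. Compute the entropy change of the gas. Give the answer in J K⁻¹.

In kelvin: T₁ = 438.15 K, T₂ = 224.95 K. At constant pressure, ΔS = nC_p ln(T₂/T₁) with C_p = 7R/2 = 29.1 J mol⁻¹ K⁻¹.
ΔS = 1.05 × 29.1 × ln(224.95/438.15) = -20.4 J/K.

ΔS = -20.4 J/K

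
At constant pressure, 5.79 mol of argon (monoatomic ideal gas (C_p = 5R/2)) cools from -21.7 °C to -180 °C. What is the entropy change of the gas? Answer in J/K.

ΔS = -120 J/K

In kelvin: T₁ = 251.45 K, T₂ = 93.15 K. At constant pressure, ΔS = nC_p ln(T₂/T₁) with C_p = 5R/2 = 20.79 J mol⁻¹ K⁻¹.
ΔS = 5.79 × 20.79 × ln(93.15/251.45) = -120 J/K.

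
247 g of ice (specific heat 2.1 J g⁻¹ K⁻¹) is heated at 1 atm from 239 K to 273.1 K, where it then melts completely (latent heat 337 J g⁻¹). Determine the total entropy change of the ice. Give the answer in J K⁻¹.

ΔS = 374 J/K

Warming step: ΔS₁ = m c ln(T_tr/T_i) = 247 × 2.1 × ln(273.1/239) = 69.18 J/K.
Phase change: ΔS₂ = +mL/T_tr = 247 × 337 / 273.1 = 304.8 J/K.
ΔS_total = (69.18) + (304.8) = 374 J/K.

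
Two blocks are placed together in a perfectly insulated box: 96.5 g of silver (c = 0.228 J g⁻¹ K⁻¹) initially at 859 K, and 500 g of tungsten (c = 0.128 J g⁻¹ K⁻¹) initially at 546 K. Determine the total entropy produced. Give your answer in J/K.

ΔS_total = 1.8 J/K

Energy balance: T_f = (m₁c₁T₁ + m₂c₂T₂)/(m₁c₁ + m₂c₂) = 626.08 K.
ΔS₁ = m₁c₁ ln(T_f/T₁) = 22.002 × ln(626.08/859) = -6.959 J/K.
ΔS₂ = m₂c₂ ln(T_f/T₂) = 64 × ln(626.08/546) = 8.758 J/K.
ΔS_total = -6.959 + 8.758 = 1.8 J/K.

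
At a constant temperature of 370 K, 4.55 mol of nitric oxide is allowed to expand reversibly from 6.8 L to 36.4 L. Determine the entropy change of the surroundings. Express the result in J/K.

For an isothermal ideal gas ΔS_gas = nR ln(V₂/V₁) = 4.55 × 8.314 × ln(36.4/6.8) = 63.5 J/K.
The process is reversible, so ΔS_surr = −ΔS_gas = -63.5 J/K and ΔS_universe = 0.

ΔS_surr = -63.5 J/K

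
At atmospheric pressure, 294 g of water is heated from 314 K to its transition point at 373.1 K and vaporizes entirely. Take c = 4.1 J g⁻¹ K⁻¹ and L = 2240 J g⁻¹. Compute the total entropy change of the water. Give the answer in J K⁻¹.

ΔS = 1970 J/K

Warming step: ΔS₁ = m c ln(T_tr/T_i) = 294 × 4.1 × ln(373.1/314) = 207.9 J/K.
Phase change: ΔS₂ = +mL/T_tr = 294 × 2240 / 373.1 = 1765 J/K.
ΔS_total = (207.9) + (1765) = 1970 J/K.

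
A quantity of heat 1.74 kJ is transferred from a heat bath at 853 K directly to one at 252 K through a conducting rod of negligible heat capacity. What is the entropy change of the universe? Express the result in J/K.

ΔS_total = 4.86 J/K

ΔS_hot = −Q/T_H = −1740/853 = -2.0399 J/K and ΔS_cold = +Q/T_C = 1740/252 = 6.9048 J/K.
ΔS_total = -2.0399 + 6.9048 = 4.86 J/K, positive as the second law requires.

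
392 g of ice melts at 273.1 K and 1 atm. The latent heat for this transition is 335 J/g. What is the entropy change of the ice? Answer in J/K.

Heat absorbed by the substance: Q = mL = 392 × 335 = 131320 J.
At constant T, ΔS = Q_rev/T = 131320 / 273.1 = 481 J/K.

ΔS = 481 J/K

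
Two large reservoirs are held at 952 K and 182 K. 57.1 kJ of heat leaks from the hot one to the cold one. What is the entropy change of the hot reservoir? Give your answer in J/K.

ΔS_hot = -60 J/K

The hot reservoir loses heat Q, so ΔS_hot = −Q/T_H = −57100/952 = -60 J/K.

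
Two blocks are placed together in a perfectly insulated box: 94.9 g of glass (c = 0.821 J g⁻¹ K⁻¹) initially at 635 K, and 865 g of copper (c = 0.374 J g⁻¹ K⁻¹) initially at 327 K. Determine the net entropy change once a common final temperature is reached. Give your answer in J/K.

ΔS_total = 15.7 J/K

Energy balance: T_f = (m₁c₁T₁ + m₂c₂T₂)/(m₁c₁ + m₂c₂) = 386.78 K.
ΔS₁ = m₁c₁ ln(T_f/T₁) = 77.9129 × ln(386.78/635) = -38.63 J/K.
ΔS₂ = m₂c₂ ln(T_f/T₂) = 323.51 × ln(386.78/327) = 54.32 J/K.
ΔS_total = -38.63 + 54.32 = 15.7 J/K.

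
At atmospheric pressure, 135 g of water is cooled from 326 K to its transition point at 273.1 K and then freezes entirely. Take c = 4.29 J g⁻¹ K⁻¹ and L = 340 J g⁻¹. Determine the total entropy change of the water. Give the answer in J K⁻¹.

Cooling step: ΔS₁ = m c ln(T_tr/T_i) = 135 × 4.29 × ln(273.1/326) = -102.5 J/K.
Phase change: ΔS₂ = −mL/T_tr = −135 × 340 / 273.1 = -168.1 J/K.
ΔS_total = (-102.5) + (-168.1) = -271 J/K.

ΔS = -271 J/K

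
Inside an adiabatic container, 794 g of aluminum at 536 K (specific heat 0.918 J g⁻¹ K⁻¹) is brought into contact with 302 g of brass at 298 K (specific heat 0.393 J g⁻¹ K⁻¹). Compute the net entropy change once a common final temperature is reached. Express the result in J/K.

Energy balance: T_f = (m₁c₁T₁ + m₂c₂T₂)/(m₁c₁ + m₂c₂) = 502.67 K.
ΔS₁ = m₁c₁ ln(T_f/T₁) = 728.892 × ln(502.67/536) = -46.79 J/K.
ΔS₂ = m₂c₂ ln(T_f/T₂) = 118.686 × ln(502.67/298) = 62.05 J/K.
ΔS_total = -46.79 + 62.05 = 15.3 J/K.

ΔS_total = 15.3 J/K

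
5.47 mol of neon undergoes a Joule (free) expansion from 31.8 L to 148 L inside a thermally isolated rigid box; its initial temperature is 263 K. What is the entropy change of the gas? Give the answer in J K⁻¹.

ΔS_gas = 69.9 J/K

No heat is exchanged and no work is done, so the ideal-gas temperature stays constant.
Entropy is a state function; using a reversible isothermal path, ΔS_gas = nR ln(V₂/V₁) = 5.47 × 8.314 × ln(148/31.8) = 69.9 J/K.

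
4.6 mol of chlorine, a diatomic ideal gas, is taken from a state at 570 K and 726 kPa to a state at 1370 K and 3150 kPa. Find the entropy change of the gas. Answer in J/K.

ΔS = 61.3 J/K

ΔS = nC_p ln(T₂/T₁) − nR ln(P₂/P₁), with C_p = 7R/2 = 29.1 J mol⁻¹ K⁻¹ for a diatomic ideal gas.
ΔS = 4.6 × [29.1 × ln(1370/570) − 8.314 × ln(3150/726)] = 61.3 J/K.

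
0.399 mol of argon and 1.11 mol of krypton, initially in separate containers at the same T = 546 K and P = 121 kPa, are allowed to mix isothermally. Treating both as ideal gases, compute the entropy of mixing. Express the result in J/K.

Mole fractions: x_A = 0.399/1.51 = 0.264, x_B = 0.736.
ΔS_mix = −R(n_A ln x_A + n_B ln x_B) = −8.314 × (0.399 ln 0.264 + 1.11 ln 0.736) = 7.25 J/K.

ΔS_mix = 7.25 J/K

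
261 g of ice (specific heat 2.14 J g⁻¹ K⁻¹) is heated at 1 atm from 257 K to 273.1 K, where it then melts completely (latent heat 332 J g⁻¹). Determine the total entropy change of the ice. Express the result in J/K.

Warming step: ΔS₁ = m c ln(T_tr/T_i) = 261 × 2.14 × ln(273.1/257) = 33.94 J/K.
Phase change: ΔS₂ = +mL/T_tr = 261 × 332 / 273.1 = 317.3 J/K.
ΔS_total = (33.94) + (317.3) = 351 J/K.

ΔS = 351 J/K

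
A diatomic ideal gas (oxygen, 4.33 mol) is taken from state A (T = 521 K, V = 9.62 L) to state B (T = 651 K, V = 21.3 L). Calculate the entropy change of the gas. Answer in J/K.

ΔS = 48.7 J/K

Entropy is a state function: ΔS = nC_V ln(T₂/T₁) + nR ln(V₂/V₁), with C_V = 5R/2 = 20.79 J mol⁻¹ K⁻¹ for a diatomic ideal gas.
ΔS = 4.33 × [20.79 × ln(651/521) + 8.314 × ln(21.3/9.62)] = 48.7 J/K.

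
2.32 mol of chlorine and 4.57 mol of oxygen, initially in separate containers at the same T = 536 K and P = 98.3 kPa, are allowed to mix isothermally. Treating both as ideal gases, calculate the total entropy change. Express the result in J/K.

ΔS_mix = 36.6 J/K

Mole fractions: x_A = 2.32/6.89 = 0.337, x_B = 0.663.
ΔS_mix = −R(n_A ln x_A + n_B ln x_B) = −8.314 × (2.32 ln 0.337 + 4.57 ln 0.663) = 36.6 J/K.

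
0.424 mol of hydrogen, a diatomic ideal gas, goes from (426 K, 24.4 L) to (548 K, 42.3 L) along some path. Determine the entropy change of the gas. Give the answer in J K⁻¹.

ΔS = 4.16 J/K

Entropy is a state function: ΔS = nC_V ln(T₂/T₁) + nR ln(V₂/V₁), with C_V = 5R/2 = 20.79 J mol⁻¹ K⁻¹ for a diatomic ideal gas.
ΔS = 0.424 × [20.79 × ln(548/426) + 8.314 × ln(42.3/24.4)] = 4.16 J/K.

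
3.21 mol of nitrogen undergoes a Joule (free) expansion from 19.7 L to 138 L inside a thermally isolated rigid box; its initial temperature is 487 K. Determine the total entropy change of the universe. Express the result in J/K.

No heat is exchanged and no work is done, so the ideal-gas temperature stays constant.
Entropy is a state function; using a reversible isothermal path, ΔS_gas = nR ln(V₂/V₁) = 3.21 × 8.314 × ln(138/19.7) = 52 J/K.
The insulated surroundings exchange no heat, so ΔS_surr = 0 and ΔS_universe = ΔS_gas.

ΔS_universe = 52 J/K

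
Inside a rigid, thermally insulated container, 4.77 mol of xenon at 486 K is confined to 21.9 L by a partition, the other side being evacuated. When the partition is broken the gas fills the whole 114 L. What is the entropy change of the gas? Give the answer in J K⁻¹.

No heat is exchanged and no work is done, so the ideal-gas temperature stays constant.
Entropy is a state function; using a reversible isothermal path, ΔS_gas = nR ln(V₂/V₁) = 4.77 × 8.314 × ln(114/21.9) = 65.4 J/K.

ΔS_gas = 65.4 J/K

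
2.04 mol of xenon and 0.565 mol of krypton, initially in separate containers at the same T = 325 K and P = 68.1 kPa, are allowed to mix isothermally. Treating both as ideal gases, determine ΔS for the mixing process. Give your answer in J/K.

ΔS_mix = 11.3 J/K

Mole fractions: x_A = 2.04/2.6 = 0.783, x_B = 0.217.
ΔS_mix = −R(n_A ln x_A + n_B ln x_B) = −8.314 × (2.04 ln 0.783 + 0.565 ln 0.217) = 11.3 J/K.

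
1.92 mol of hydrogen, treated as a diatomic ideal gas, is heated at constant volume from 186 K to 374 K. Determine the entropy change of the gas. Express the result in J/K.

ΔS = 27.9 J/K

At constant volume, ΔS = nC_V ln(T₂/T₁) with C_V = 5R/2 = 20.79 J mol⁻¹ K⁻¹.
ΔS = 1.92 × 20.79 × ln(374/186) = 27.9 J/K.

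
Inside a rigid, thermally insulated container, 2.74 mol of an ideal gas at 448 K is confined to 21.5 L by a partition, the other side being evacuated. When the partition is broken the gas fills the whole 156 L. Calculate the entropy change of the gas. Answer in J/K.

ΔS_gas = 45.1 J/K

No heat is exchanged and no work is done, so the ideal-gas temperature stays constant.
Entropy is a state function; using a reversible isothermal path, ΔS_gas = nR ln(V₂/V₁) = 2.74 × 8.314 × ln(156/21.5) = 45.1 J/K.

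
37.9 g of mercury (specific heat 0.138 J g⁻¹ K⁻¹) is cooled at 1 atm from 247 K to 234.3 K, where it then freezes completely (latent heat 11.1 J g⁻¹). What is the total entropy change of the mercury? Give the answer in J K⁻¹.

Cooling step: ΔS₁ = m c ln(T_tr/T_i) = 37.9 × 0.138 × ln(234.3/247) = -0.2761 J/K.
Phase change: ΔS₂ = −mL/T_tr = −37.9 × 11.1 / 234.3 = -1.796 J/K.
ΔS_total = (-0.2761) + (-1.796) = -2.07 J/K.

ΔS = -2.07 J/K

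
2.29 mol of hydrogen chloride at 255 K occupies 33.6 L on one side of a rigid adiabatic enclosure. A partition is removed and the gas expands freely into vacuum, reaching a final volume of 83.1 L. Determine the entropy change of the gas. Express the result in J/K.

For an ideal gas in free expansion Q = 0 and W = 0, so T is unchanged.
Entropy is a state function; using a reversible isothermal path, ΔS_gas = nR ln(V₂/V₁) = 2.29 × 8.314 × ln(83.1/33.6) = 17.2 J/K.

ΔS_gas = 17.2 J/K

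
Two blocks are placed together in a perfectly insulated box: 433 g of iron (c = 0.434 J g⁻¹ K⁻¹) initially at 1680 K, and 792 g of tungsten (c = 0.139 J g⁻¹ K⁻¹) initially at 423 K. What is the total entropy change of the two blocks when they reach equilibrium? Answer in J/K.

Energy balance: T_f = (m₁c₁T₁ + m₂c₂T₂)/(m₁c₁ + m₂c₂) = 1215.7 K.
ΔS₁ = m₁c₁ ln(T_f/T₁) = 187.922 × ln(1215.7/1680) = -60.8 J/K.
ΔS₂ = m₂c₂ ln(T_f/T₂) = 110.088 × ln(1215.7/423) = 116.2 J/K.
ΔS_total = -60.8 + 116.2 = 55.4 J/K.

ΔS_total = 55.4 J/K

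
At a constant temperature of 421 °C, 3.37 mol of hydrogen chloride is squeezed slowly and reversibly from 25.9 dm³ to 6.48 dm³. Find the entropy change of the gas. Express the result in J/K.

For an isothermal ideal gas ΔS_gas = nR ln(V₂/V₁) = 3.37 × 8.314 × ln(6.48/25.9) = -38.8 J/K.

ΔS_gas = -38.8 J/K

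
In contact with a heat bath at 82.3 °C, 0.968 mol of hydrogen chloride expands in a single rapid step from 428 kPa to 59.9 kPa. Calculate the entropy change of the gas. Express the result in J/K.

Entropy is a state function, so ΔS_gas depends only on the end states.
For an isothermal ideal gas ΔS_gas = nR ln(P₁/P₂) = 0.968 × 8.314 × ln(428/59.9) = 15.8 J/K.

ΔS_gas = 15.8 J/K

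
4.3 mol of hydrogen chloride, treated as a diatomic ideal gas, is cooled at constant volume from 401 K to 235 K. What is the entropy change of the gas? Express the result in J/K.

ΔS = -47.8 J/K

At constant volume, ΔS = nC_V ln(T₂/T₁) with C_V = 5R/2 = 20.79 J mol⁻¹ K⁻¹.
ΔS = 4.3 × 20.79 × ln(235/401) = -47.8 J/K.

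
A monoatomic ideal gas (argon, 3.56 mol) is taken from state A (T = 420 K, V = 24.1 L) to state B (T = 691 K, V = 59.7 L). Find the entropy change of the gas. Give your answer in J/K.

Entropy is a state function: ΔS = nC_V ln(T₂/T₁) + nR ln(V₂/V₁), with C_V = 3R/2 = 12.47 J mol⁻¹ K⁻¹ for a monoatomic ideal gas.
ΔS = 3.56 × [12.47 × ln(691/420) + 8.314 × ln(59.7/24.1)] = 49 J/K.

ΔS = 49 J/K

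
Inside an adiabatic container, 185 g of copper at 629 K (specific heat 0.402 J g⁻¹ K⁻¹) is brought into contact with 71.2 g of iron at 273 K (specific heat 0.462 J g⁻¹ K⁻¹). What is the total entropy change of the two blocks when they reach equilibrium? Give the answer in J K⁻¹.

Energy balance: T_f = (m₁c₁T₁ + m₂c₂T₂)/(m₁c₁ + m₂c₂) = 519.83 K.
ΔS₁ = m₁c₁ ln(T_f/T₁) = 74.37 × ln(519.83/629) = -14.178 J/K.
ΔS₂ = m₂c₂ ln(T_f/T₂) = 32.8944 × ln(519.83/273) = 21.185 J/K.
ΔS_total = -14.178 + 21.185 = 7.01 J/K.

ΔS_total = 7.01 J/K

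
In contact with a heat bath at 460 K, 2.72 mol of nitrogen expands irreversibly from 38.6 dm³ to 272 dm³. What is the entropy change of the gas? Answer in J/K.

Entropy is a state function, so ΔS_gas depends only on the end states.
For an isothermal ideal gas ΔS_gas = nR ln(V₂/V₁) = 2.72 × 8.314 × ln(272/38.6) = 44.2 J/K.

ΔS_gas = 44.2 J/K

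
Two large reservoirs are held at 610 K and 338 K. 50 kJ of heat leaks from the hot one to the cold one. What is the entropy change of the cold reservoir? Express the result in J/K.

The cold reservoir gains heat Q, so ΔS_cold = +Q/T_C = 50000/338 = 148 J/K.

ΔS_cold = 148 J/K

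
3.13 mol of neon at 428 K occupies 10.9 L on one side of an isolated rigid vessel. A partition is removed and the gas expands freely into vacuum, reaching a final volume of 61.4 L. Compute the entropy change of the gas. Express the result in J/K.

No heat is exchanged and no work is done, so the ideal-gas temperature stays constant.
Entropy is a state function; using a reversible isothermal path, ΔS_gas = nR ln(V₂/V₁) = 3.13 × 8.314 × ln(61.4/10.9) = 45 J/K.

ΔS_gas = 45 J/K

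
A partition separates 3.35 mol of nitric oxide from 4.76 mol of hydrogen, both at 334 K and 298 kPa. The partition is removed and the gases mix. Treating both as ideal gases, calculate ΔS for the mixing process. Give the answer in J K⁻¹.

ΔS_mix = 45.7 J/K

Mole fractions: x_A = 3.35/8.11 = 0.413, x_B = 0.587.
ΔS_mix = −R(n_A ln x_A + n_B ln x_B) = −8.314 × (3.35 ln 0.413 + 4.76 ln 0.587) = 45.7 J/K.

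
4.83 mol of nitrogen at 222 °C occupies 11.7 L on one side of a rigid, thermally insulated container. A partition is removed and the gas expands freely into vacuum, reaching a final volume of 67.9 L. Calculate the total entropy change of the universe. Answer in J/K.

For an ideal gas in free expansion Q = 0 and W = 0, so T is unchanged.
Entropy is a state function; using a reversible isothermal path, ΔS_gas = nR ln(V₂/V₁) = 4.83 × 8.314 × ln(67.9/11.7) = 70.6 J/K.
The insulated surroundings exchange no heat, so ΔS_surr = 0 and ΔS_universe = ΔS_gas.

ΔS_universe = 70.6 J/K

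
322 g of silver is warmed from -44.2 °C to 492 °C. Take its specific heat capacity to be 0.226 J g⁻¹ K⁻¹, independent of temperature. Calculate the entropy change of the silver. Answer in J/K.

ΔS = 87.8 J/K

In kelvin: T₁ = 228.95 K, T₂ = 765.15 K. ΔS = ∫dQ_rev/T = m c ln(T₂/T₁) = 322 × 0.226 × ln(765.15/228.95) = 87.8 J/K.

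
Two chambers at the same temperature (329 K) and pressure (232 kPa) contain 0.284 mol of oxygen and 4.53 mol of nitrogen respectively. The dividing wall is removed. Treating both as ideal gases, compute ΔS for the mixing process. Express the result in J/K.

ΔS_mix = 8.97 J/K

Mole fractions: x_A = 0.284/4.81 = 0.059, x_B = 0.941.
ΔS_mix = −R(n_A ln x_A + n_B ln x_B) = −8.314 × (0.284 ln 0.059 + 4.53 ln 0.941) = 8.97 J/K.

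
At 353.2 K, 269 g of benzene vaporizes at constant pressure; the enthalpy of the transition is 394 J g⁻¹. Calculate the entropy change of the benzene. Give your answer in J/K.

ΔS = 300 J/K

Heat absorbed by the substance: Q = mL = 269 × 394 = 105986 J.
At constant T, ΔS = Q_rev/T = 105986 / 353.2 = 300 J/K.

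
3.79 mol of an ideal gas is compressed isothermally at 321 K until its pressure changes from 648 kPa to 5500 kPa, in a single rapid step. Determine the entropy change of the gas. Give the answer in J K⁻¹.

Entropy is a state function, so ΔS_gas depends only on the end states.
For an isothermal ideal gas ΔS_gas = nR ln(P₁/P₂) = 3.79 × 8.314 × ln(648/5500) = -67.4 J/K.

ΔS_gas = -67.4 J/K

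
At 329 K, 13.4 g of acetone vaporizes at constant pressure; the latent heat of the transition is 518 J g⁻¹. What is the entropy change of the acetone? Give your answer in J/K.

ΔS = 21.1 J/K

Heat absorbed by the substance: Q = mL = 13.4 × 518 = 6941.2 J.
At constant T, ΔS = Q_rev/T = 6941.2 / 329 = 21.1 J/K.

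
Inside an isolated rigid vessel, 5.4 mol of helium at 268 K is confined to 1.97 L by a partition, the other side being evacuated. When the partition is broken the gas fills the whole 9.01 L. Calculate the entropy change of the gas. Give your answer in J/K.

ΔS_gas = 68.3 J/K

No heat is exchanged and no work is done, so the ideal-gas temperature stays constant.
Entropy is a state function; using a reversible isothermal path, ΔS_gas = nR ln(V₂/V₁) = 5.4 × 8.314 × ln(9.01/1.97) = 68.3 J/K.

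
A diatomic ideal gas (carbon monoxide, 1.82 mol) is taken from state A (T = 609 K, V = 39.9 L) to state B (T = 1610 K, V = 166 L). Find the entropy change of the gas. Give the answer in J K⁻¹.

Entropy is a state function: ΔS = nC_V ln(T₂/T₁) + nR ln(V₂/V₁), with C_V = 5R/2 = 20.79 J mol⁻¹ K⁻¹ for a diatomic ideal gas.
ΔS = 1.82 × [20.79 × ln(1610/609) + 8.314 × ln(166/39.9)] = 58.3 J/K.

ΔS = 58.3 J/K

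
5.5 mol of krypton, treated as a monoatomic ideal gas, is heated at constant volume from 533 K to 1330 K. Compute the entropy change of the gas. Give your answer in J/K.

At constant volume, ΔS = nC_V ln(T₂/T₁) with C_V = 3R/2 = 12.47 J mol⁻¹ K⁻¹.
ΔS = 5.5 × 12.47 × ln(1330/533) = 62.7 J/K.

ΔS = 62.7 J/K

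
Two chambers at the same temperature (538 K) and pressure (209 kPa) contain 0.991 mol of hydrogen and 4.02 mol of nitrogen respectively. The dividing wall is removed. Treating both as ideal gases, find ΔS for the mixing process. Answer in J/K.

Mole fractions: x_A = 0.991/5.01 = 0.198, x_B = 0.802.
ΔS_mix = −R(n_A ln x_A + n_B ln x_B) = −8.314 × (0.991 ln 0.198 + 4.02 ln 0.802) = 20.7 J/K.

ΔS_mix = 20.7 J/K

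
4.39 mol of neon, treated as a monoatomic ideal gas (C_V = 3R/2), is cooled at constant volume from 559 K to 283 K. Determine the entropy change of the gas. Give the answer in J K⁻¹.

At constant volume, ΔS = nC_V ln(T₂/T₁) with C_V = 3R/2 = 12.47 J mol⁻¹ K⁻¹.
ΔS = 4.39 × 12.47 × ln(283/559) = -37.3 J/K.

ΔS = -37.3 J/K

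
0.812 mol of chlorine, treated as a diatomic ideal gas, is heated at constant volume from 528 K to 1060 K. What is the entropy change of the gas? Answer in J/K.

ΔS = 11.8 J/K

At constant volume, ΔS = nC_V ln(T₂/T₁) with C_V = 5R/2 = 20.79 J mol⁻¹ K⁻¹.
ΔS = 0.812 × 20.79 × ln(1060/528) = 11.8 J/K.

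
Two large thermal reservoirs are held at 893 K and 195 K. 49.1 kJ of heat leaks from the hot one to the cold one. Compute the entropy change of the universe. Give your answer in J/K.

ΔS_hot = −Q/T_H = −49100/893 = -54.98 J/K and ΔS_cold = +Q/T_C = 49100/195 = 251.8 J/K.
ΔS_total = -54.98 + 251.8 = 197 J/K, positive as the second law requires.

ΔS_total = 197 J/K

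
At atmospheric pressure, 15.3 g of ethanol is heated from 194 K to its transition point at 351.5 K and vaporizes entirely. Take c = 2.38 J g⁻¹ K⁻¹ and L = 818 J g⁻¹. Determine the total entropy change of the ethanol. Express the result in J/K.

Warming step: ΔS₁ = m c ln(T_tr/T_i) = 15.3 × 2.38 × ln(351.5/194) = 21.64 J/K.
Phase change: ΔS₂ = +mL/T_tr = 15.3 × 818 / 351.5 = 35.61 J/K.
ΔS_total = (21.64) + (35.61) = 57.2 J/K.

ΔS = 57.2 J/K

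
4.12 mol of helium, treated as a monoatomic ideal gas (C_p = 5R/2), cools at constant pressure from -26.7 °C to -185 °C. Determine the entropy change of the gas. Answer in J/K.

ΔS = -88 J/K

In kelvin: T₁ = 246.45 K, T₂ = 88.15 K. At constant pressure, ΔS = nC_p ln(T₂/T₁) with C_p = 5R/2 = 20.79 J mol⁻¹ K⁻¹.
ΔS = 4.12 × 20.79 × ln(88.15/246.45) = -88 J/K.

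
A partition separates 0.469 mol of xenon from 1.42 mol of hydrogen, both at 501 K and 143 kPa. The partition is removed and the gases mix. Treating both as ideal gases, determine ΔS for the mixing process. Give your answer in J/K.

Mole fractions: x_A = 0.469/1.89 = 0.248, x_B = 0.752.
ΔS_mix = −R(n_A ln x_A + n_B ln x_B) = −8.314 × (0.469 ln 0.248 + 1.42 ln 0.752) = 8.8 J/K.

ΔS_mix = 8.8 J/K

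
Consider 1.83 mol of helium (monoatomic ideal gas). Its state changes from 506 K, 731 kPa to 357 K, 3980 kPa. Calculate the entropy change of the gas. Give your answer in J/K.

ΔS = -39.1 J/K

ΔS = nC_p ln(T₂/T₁) − nR ln(P₂/P₁), with C_p = 5R/2 = 20.79 J mol⁻¹ K⁻¹ for a monoatomic ideal gas.
ΔS = 1.83 × [20.79 × ln(357/506) − 8.314 × ln(3980/731)] = -39.1 J/K.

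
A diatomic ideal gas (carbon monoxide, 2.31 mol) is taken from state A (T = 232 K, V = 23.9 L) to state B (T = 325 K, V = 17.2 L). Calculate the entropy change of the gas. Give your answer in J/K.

Entropy is a state function: ΔS = nC_V ln(T₂/T₁) + nR ln(V₂/V₁), with C_V = 5R/2 = 20.79 J mol⁻¹ K⁻¹ for a diatomic ideal gas.
ΔS = 2.31 × [20.79 × ln(325/232) + 8.314 × ln(17.2/23.9)] = 9.87 J/K.

ΔS = 9.87 J/K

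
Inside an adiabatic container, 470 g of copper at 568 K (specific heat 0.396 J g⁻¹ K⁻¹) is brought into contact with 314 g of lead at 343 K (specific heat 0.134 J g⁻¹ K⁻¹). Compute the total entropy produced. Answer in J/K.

ΔS_total = 3.92 J/K

Energy balance: T_f = (m₁c₁T₁ + m₂c₂T₂)/(m₁c₁ + m₂c₂) = 526.51 K.
ΔS₁ = m₁c₁ ln(T_f/T₁) = 186.12 × ln(526.51/568) = -14.116 J/K.
ΔS₂ = m₂c₂ ln(T_f/T₂) = 42.076 × ln(526.51/343) = 18.032 J/K.
ΔS_total = -14.116 + 18.032 = 3.92 J/K.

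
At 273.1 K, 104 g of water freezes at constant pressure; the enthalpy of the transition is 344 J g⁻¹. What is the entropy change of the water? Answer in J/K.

Heat released by the substance: Q = −mL = −104 × 344 = −35776 J.
At constant T, ΔS = Q_rev/T = −35776 / 273.1 = -131 J/K.

ΔS = -131 J/K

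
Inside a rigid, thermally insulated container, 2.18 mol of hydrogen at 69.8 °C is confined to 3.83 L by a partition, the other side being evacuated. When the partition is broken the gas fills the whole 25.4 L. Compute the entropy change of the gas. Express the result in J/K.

No heat is exchanged and no work is done, so the ideal-gas temperature stays constant.
Entropy is a state function; using a reversible isothermal path, ΔS_gas = nR ln(V₂/V₁) = 2.18 × 8.314 × ln(25.4/3.83) = 34.3 J/K.

ΔS_gas = 34.3 J/K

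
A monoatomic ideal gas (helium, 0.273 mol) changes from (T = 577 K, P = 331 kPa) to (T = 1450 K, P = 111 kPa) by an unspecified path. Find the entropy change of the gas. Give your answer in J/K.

ΔS = nC_p ln(T₂/T₁) − nR ln(P₂/P₁), with C_p = 5R/2 = 20.79 J mol⁻¹ K⁻¹ for a monoatomic ideal gas.
ΔS = 0.273 × [20.79 × ln(1450/577) − 8.314 × ln(111/331)] = 7.71 J/K.

ΔS = 7.71 J/K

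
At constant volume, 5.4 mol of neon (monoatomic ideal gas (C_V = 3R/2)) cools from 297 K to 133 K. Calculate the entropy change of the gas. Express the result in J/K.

At constant volume, ΔS = nC_V ln(T₂/T₁) with C_V = 3R/2 = 12.47 J mol⁻¹ K⁻¹.
ΔS = 5.4 × 12.47 × ln(133/297) = -54.1 J/K.

ΔS = -54.1 J/K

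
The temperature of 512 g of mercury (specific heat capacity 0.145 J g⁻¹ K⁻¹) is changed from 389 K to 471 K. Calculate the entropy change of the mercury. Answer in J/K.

ΔS = 14.2 J/K

ΔS = ∫dQ_rev/T = m c ln(T₂/T₁) = 512 × 0.145 × ln(471/389) = 14.2 J/K.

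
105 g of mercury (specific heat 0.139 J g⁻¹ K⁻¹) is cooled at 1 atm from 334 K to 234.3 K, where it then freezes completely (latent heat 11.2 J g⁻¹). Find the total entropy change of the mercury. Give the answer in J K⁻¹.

ΔS = -10.2 J/K

Cooling step: ΔS₁ = m c ln(T_tr/T_i) = 105 × 0.139 × ln(234.3/334) = -5.174 J/K.
Phase change: ΔS₂ = −mL/T_tr = −105 × 11.2 / 234.3 = -5.019 J/K.
ΔS_total = (-5.174) + (-5.019) = -10.2 J/K.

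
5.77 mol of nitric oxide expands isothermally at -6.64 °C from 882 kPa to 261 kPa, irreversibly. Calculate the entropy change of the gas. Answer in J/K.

ΔS_gas = 58.4 J/K

Entropy is a state function, so ΔS_gas depends only on the end states.
For an isothermal ideal gas ΔS_gas = nR ln(P₁/P₂) = 5.77 × 8.314 × ln(882/261) = 58.4 J/K.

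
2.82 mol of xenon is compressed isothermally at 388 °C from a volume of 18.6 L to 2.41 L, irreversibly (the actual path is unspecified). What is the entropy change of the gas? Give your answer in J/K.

ΔS_gas = -47.9 J/K

Entropy is a state function, so ΔS_gas depends only on the end states.
For an isothermal ideal gas ΔS_gas = nR ln(V₂/V₁) = 2.82 × 8.314 × ln(2.41/18.6) = -47.9 J/K.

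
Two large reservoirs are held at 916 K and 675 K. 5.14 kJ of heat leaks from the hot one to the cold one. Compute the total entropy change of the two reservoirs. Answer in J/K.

ΔS_total = 2 J/K

ΔS_hot = −Q/T_H = −5140/916 = -5.611 J/K and ΔS_cold = +Q/T_C = 5140/675 = 7.615 J/K.
ΔS_total = -5.611 + 7.615 = 2 J/K, positive as the second law requires.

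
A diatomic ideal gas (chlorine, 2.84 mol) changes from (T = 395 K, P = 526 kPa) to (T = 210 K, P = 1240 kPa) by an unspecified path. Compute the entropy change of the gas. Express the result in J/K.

ΔS = nC_p ln(T₂/T₁) − nR ln(P₂/P₁), with C_p = 7R/2 = 29.1 J mol⁻¹ K⁻¹ for a diatomic ideal gas.
ΔS = 2.84 × [29.1 × ln(210/395) − 8.314 × ln(1240/526)] = -72.5 J/K.

ΔS = -72.5 J/K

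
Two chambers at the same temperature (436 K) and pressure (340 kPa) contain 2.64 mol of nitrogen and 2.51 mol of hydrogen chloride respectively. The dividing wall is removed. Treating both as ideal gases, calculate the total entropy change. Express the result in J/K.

ΔS_mix = 29.7 J/K

Mole fractions: x_A = 2.64/5.15 = 0.513, x_B = 0.487.
ΔS_mix = −R(n_A ln x_A + n_B ln x_B) = −8.314 × (2.64 ln 0.513 + 2.51 ln 0.487) = 29.7 J/K.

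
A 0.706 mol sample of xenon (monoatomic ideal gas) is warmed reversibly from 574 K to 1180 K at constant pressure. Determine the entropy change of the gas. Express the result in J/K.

ΔS = 10.6 J/K

At constant pressure, ΔS = nC_p ln(T₂/T₁) with C_p = 5R/2 = 20.79 J mol⁻¹ K⁻¹.
ΔS = 0.706 × 20.79 × ln(1180/574) = 10.6 J/K.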